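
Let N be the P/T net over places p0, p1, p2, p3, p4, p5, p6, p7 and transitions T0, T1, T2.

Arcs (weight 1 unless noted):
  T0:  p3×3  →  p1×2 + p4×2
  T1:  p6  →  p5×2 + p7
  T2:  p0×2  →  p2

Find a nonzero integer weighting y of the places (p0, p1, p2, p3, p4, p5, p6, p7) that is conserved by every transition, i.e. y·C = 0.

y = (p0:1, p1:0, p2:2, p3:0, p4:0, p5:0, p6:0, p7:0)

Incidence matrix C (rows=places, cols=transitions):
       T0   T1   T2
   p0   0    0   -2
   p1   2    0    0
   p2   0    0    1
   p3  -3    0    0
   p4   2    0    0
   p5   0    2    0
   p6   0   -1    0
   p7   0    1    0

Candidate y = [1, 0, 2, 0, 0, 0, 0, 0]; check y·C column-wise:
  col T0: 1·0 + 0·2 + 2·0 + 0·-3 + 0·2 = 0
  col T1: 1·0 + 2·0 + 0·2 + 0·-1 + 0·1 = 0
  col T2: 1·-2 + 2·1 = 0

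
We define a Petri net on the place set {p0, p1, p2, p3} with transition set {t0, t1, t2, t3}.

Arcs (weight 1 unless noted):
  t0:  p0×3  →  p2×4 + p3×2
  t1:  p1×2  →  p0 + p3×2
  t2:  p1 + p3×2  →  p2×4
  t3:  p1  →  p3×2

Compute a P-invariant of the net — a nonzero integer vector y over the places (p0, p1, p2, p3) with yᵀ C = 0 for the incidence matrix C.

Incidence matrix C (rows=places, cols=transitions):
       t0   t1   t2   t3
   p0  -3    1    0    0
   p1   0   -2   -1   -1
   p2   4    0    4    0
   p3   2    2   -2    2

Candidate y = [2, 2, 1, 1]; check y·C column-wise:
  col t0: 2·-3 + 2·0 + 1·4 + 1·2 = 0
  col t1: 2·1 + 2·-2 + 1·0 + 1·2 = 0
  col t2: 2·0 + 2·-1 + 1·4 + 1·-2 = 0
  col t3: 2·0 + 2·-1 + 1·0 + 1·2 = 0

y = (p0:2, p1:2, p2:1, p3:1)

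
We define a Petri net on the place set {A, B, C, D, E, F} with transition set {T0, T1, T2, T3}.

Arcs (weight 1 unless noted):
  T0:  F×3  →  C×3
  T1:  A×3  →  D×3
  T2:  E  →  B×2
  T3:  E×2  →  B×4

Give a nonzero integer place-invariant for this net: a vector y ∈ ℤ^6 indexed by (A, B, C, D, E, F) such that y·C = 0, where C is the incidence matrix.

y = (A:1, B:0, C:0, D:1, E:0, F:0)

Incidence matrix C (rows=places, cols=transitions):
       T0   T1   T2   T3
    A   0   -3    0    0
    B   0    0    2    4
    C   3    0    0    0
    D   0    3    0    0
    E   0    0   -1   -2
    F  -3    0    0    0

Candidate y = [1, 0, 0, 1, 0, 0]; check y·C column-wise:
  col T0: 1·0 + 0·3 + 1·0 + 0·-3 = 0
  col T1: 1·-3 + 1·3 = 0
  col T2: 1·0 + 0·2 + 1·0 + 0·-1 = 0
  col T3: 1·0 + 0·4 + 1·0 + 0·-2 = 0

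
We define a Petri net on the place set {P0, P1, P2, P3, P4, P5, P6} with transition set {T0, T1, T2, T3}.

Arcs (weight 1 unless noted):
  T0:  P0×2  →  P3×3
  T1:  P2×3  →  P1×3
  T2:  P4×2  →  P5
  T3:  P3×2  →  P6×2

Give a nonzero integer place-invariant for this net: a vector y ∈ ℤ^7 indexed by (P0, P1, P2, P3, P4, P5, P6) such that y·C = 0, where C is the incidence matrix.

Incidence matrix C (rows=places, cols=transitions):
       T0   T1   T2   T3
   P0  -2    0    0    0
   P1   0    3    0    0
   P2   0   -3    0    0
   P3   3    0    0   -2
   P4   0    0   -2    0
   P5   0    0    1    0
   P6   0    0    0    2

Candidate y = [0, 1, 1, 0, 0, 0, 0]; check y·C column-wise:
  col T0: 0·-2 + 1·0 + 1·0 + 0·3 = 0
  col T1: 1·3 + 1·-3 = 0
  col T2: 1·0 + 1·0 + 0·-2 + 0·1 = 0
  col T3: 1·0 + 1·0 + 0·-2 + 0·2 = 0

y = (P0:0, P1:1, P2:1, P3:0, P4:0, P5:0, P6:0)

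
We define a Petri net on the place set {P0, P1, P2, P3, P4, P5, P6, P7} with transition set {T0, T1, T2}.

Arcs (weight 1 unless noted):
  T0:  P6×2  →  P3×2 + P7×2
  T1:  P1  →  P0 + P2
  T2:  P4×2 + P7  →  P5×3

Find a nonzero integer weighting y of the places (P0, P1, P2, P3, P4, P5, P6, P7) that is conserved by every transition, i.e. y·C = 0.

Incidence matrix C (rows=places, cols=transitions):
       T0   T1   T2
   P0   0    1    0
   P1   0   -1    0
   P2   0    1    0
   P3   2    0    0
   P4   0    0   -2
   P5   0    0    3
   P6  -2    0    0
   P7   2    0   -1

Candidate y = [1, 1, 0, 0, 0, 0, 0, 0]; check y·C column-wise:
  col T0: 1·0 + 1·0 + 0·2 + 0·-2 + 0·2 = 0
  col T1: 1·1 + 1·-1 + 0·1 = 0
  col T2: 1·0 + 1·0 + 0·-2 + 0·3 + 0·-1 = 0

y = (P0:1, P1:1, P2:0, P3:0, P4:0, P5:0, P6:0, P7:0)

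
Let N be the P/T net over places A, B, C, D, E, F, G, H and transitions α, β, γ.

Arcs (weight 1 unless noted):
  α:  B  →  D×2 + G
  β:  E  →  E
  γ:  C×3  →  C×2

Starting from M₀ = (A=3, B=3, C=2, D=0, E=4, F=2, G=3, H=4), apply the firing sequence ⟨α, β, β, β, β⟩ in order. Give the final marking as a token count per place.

(A=3, B=2, C=2, D=2, E=4, F=2, G=4, H=4)

step 1: fire α:  (A=3, B=3, C=2, D=0, E=4, F=2, G=3, H=4) → (A=3, B=2, C=2, D=2, E=4, F=2, G=4, H=4)
step 2: fire β:  (A=3, B=2, C=2, D=2, E=4, F=2, G=4, H=4) → (A=3, B=2, C=2, D=2, E=4, F=2, G=4, H=4)
step 3: fire β:  (A=3, B=2, C=2, D=2, E=4, F=2, G=4, H=4) → (A=3, B=2, C=2, D=2, E=4, F=2, G=4, H=4)
step 4: fire β:  (A=3, B=2, C=2, D=2, E=4, F=2, G=4, H=4) → (A=3, B=2, C=2, D=2, E=4, F=2, G=4, H=4)
step 5: fire β:  (A=3, B=2, C=2, D=2, E=4, F=2, G=4, H=4) → (A=3, B=2, C=2, D=2, E=4, F=2, G=4, H=4)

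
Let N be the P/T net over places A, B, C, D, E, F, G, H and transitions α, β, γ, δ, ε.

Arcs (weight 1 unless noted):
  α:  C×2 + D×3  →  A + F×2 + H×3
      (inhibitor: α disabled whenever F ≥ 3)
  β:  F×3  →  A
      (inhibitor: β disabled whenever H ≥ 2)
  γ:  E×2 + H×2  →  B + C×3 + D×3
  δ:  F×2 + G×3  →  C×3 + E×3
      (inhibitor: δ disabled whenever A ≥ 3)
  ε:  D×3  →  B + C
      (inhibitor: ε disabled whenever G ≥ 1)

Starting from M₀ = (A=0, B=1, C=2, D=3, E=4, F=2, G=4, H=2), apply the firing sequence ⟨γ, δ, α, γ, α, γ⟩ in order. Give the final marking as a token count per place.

step 1: fire γ:  (A=0, B=1, C=2, D=3, E=4, F=2, G=4, H=2) → (A=0, B=2, C=5, D=6, E=2, F=2, G=4, H=0)
step 2: fire δ:  (A=0, B=2, C=5, D=6, E=2, F=2, G=4, H=0) → (A=0, B=2, C=8, D=6, E=5, F=0, G=1, H=0)
step 3: fire α:  (A=0, B=2, C=8, D=6, E=5, F=0, G=1, H=0) → (A=1, B=2, C=6, D=3, E=5, F=2, G=1, H=3)
step 4: fire γ:  (A=1, B=2, C=6, D=3, E=5, F=2, G=1, H=3) → (A=1, B=3, C=9, D=6, E=3, F=2, G=1, H=1)
step 5: fire α:  (A=1, B=3, C=9, D=6, E=3, F=2, G=1, H=1) → (A=2, B=3, C=7, D=3, E=3, F=4, G=1, H=4)
step 6: fire γ:  (A=2, B=3, C=7, D=3, E=3, F=4, G=1, H=4) → (A=2, B=4, C=10, D=6, E=1, F=4, G=1, H=2)

(A=2, B=4, C=10, D=6, E=1, F=4, G=1, H=2)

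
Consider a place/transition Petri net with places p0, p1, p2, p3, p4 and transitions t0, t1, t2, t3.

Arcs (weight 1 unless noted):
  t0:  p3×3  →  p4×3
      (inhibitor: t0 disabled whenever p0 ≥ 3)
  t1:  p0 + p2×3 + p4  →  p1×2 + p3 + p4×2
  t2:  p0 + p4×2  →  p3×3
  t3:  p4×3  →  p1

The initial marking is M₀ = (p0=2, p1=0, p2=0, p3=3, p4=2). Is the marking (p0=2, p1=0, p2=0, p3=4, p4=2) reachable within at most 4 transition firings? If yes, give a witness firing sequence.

depth 0: 1 marking
depth 1: 3 markings reached so far
depth 2: 5 markings reached so far
depth 3: 8 markings reached so far
depth 4: 10 markings reached so far
target is not among the 10 markings reachable within 4 steps

NO — not reachable within 4 firings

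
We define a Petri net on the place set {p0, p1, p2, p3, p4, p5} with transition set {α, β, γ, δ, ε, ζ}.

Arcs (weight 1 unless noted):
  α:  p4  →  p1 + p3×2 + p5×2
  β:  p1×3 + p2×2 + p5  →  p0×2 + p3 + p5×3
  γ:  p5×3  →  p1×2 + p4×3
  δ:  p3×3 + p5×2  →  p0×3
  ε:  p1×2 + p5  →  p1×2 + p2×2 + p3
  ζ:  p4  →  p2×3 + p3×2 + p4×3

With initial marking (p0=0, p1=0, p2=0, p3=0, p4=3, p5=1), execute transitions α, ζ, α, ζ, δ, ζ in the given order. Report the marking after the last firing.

(p0=3, p1=2, p2=9, p3=7, p4=7, p5=3)

step 1: fire α:  (p0=0, p1=0, p2=0, p3=0, p4=3, p5=1) → (p0=0, p1=1, p2=0, p3=2, p4=2, p5=3)
step 2: fire ζ:  (p0=0, p1=1, p2=0, p3=2, p4=2, p5=3) → (p0=0, p1=1, p2=3, p3=4, p4=4, p5=3)
step 3: fire α:  (p0=0, p1=1, p2=3, p3=4, p4=4, p5=3) → (p0=0, p1=2, p2=3, p3=6, p4=3, p5=5)
step 4: fire ζ:  (p0=0, p1=2, p2=3, p3=6, p4=3, p5=5) → (p0=0, p1=2, p2=6, p3=8, p4=5, p5=5)
step 5: fire δ:  (p0=0, p1=2, p2=6, p3=8, p4=5, p5=5) → (p0=3, p1=2, p2=6, p3=5, p4=5, p5=3)
step 6: fire ζ:  (p0=3, p1=2, p2=6, p3=5, p4=5, p5=3) → (p0=3, p1=2, p2=9, p3=7, p4=7, p5=3)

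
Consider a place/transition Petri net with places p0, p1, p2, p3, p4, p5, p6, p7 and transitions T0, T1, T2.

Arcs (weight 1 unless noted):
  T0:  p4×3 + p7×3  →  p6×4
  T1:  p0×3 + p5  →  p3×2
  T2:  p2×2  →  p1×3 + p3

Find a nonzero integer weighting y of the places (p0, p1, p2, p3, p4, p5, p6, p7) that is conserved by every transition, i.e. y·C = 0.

Incidence matrix C (rows=places, cols=transitions):
       T0   T1   T2
   p0   0   -3    0
   p1   0    0    3
   p2   0    0   -2
   p3   0    2    1
   p4  -3    0    0
   p5   0   -1    0
   p6   4    0    0
   p7  -3    0    0

Candidate y = [0, 2, 3, 0, 0, 0, 0, 0]; check y·C column-wise:
  col T0: 2·0 + 3·0 + 0·-3 + 0·4 + 0·-3 = 0
  col T1: 0·-3 + 2·0 + 3·0 + 0·2 + 0·-1 = 0
  col T2: 2·3 + 3·-2 + 0·1 = 0

y = (p0:0, p1:2, p2:3, p3:0, p4:0, p5:0, p6:0, p7:0)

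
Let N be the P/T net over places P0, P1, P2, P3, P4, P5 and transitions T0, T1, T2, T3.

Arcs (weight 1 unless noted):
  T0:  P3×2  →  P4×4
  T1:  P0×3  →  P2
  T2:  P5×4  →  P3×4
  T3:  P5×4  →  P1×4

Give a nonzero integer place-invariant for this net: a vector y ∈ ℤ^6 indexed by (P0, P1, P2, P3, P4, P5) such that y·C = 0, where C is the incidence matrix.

Incidence matrix C (rows=places, cols=transitions):
       T0   T1   T2   T3
   P0   0   -3    0    0
   P1   0    0    0    4
   P2   0    1    0    0
   P3  -2    0    4    0
   P4   4    0    0    0
   P5   0    0   -4   -4

Candidate y = [1, 0, 3, 0, 0, 0]; check y·C column-wise:
  col T0: 1·0 + 3·0 + 0·-2 + 0·4 = 0
  col T1: 1·-3 + 3·1 = 0
  col T2: 1·0 + 3·0 + 0·4 + 0·-4 = 0
  col T3: 1·0 + 0·4 + 3·0 + 0·-4 = 0

y = (P0:1, P1:0, P2:3, P3:0, P4:0, P5:0)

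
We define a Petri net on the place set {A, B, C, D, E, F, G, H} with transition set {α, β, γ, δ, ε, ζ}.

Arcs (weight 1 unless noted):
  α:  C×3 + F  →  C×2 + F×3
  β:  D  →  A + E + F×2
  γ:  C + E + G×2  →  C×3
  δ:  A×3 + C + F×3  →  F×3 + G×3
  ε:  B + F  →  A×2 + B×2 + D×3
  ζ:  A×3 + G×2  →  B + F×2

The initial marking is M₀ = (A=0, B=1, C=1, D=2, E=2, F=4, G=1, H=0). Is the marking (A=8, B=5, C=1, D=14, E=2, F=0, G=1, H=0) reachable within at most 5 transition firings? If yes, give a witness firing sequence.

YES — reachable via ⟨ε, ε, ε, ε⟩ (4 firings)

step 1: fire ε:  (A=0, B=1, C=1, D=2, E=2, F=4, G=1, H=0) → (A=2, B=2, C=1, D=5, E=2, F=3, G=1, H=0)
step 2: fire ε:  (A=2, B=2, C=1, D=5, E=2, F=3, G=1, H=0) → (A=4, B=3, C=1, D=8, E=2, F=2, G=1, H=0)
step 3: fire ε:  (A=4, B=3, C=1, D=8, E=2, F=2, G=1, H=0) → (A=6, B=4, C=1, D=11, E=2, F=1, G=1, H=0)
step 4: fire ε:  (A=6, B=4, C=1, D=11, E=2, F=1, G=1, H=0) → (A=8, B=5, C=1, D=14, E=2, F=0, G=1, H=0)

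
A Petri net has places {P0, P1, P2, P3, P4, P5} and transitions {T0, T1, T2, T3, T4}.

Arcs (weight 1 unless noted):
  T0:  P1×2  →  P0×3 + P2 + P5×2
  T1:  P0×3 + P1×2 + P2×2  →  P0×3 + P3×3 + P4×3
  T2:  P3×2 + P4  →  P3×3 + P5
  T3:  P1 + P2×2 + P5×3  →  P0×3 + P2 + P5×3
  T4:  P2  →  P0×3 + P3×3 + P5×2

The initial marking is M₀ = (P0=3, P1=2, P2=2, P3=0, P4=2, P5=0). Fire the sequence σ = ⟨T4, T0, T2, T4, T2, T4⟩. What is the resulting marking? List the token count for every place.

step 1: fire T4:  (P0=3, P1=2, P2=2, P3=0, P4=2, P5=0) → (P0=6, P1=2, P2=1, P3=3, P4=2, P5=2)
step 2: fire T0:  (P0=6, P1=2, P2=1, P3=3, P4=2, P5=2) → (P0=9, P1=0, P2=2, P3=3, P4=2, P5=4)
step 3: fire T2:  (P0=9, P1=0, P2=2, P3=3, P4=2, P5=4) → (P0=9, P1=0, P2=2, P3=4, P4=1, P5=5)
step 4: fire T4:  (P0=9, P1=0, P2=2, P3=4, P4=1, P5=5) → (P0=12, P1=0, P2=1, P3=7, P4=1, P5=7)
step 5: fire T2:  (P0=12, P1=0, P2=1, P3=7, P4=1, P5=7) → (P0=12, P1=0, P2=1, P3=8, P4=0, P5=8)
step 6: fire T4:  (P0=12, P1=0, P2=1, P3=8, P4=0, P5=8) → (P0=15, P1=0, P2=0, P3=11, P4=0, P5=10)

(P0=15, P1=0, P2=0, P3=11, P4=0, P5=10)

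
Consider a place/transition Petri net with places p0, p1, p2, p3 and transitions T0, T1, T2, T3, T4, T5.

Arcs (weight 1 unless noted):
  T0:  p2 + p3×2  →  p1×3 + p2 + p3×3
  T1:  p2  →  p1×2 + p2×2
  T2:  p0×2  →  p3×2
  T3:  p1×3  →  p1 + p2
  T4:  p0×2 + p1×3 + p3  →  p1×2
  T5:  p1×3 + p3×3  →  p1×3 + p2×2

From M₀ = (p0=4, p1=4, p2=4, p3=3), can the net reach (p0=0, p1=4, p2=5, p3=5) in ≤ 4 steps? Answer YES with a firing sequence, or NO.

YES — reachable via ⟨T0, T2, T3, T4⟩ (4 firings)

step 1: fire T0:  (p0=4, p1=4, p2=4, p3=3) → (p0=4, p1=7, p2=4, p3=4)
step 2: fire T2:  (p0=4, p1=7, p2=4, p3=4) → (p0=2, p1=7, p2=4, p3=6)
step 3: fire T3:  (p0=2, p1=7, p2=4, p3=6) → (p0=2, p1=5, p2=5, p3=6)
step 4: fire T4:  (p0=2, p1=5, p2=5, p3=6) → (p0=0, p1=4, p2=5, p3=5)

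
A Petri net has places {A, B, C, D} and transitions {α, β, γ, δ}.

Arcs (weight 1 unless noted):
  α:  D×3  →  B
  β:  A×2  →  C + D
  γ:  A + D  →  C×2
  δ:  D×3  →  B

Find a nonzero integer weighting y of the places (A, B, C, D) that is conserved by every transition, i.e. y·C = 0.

Incidence matrix C (rows=places, cols=transitions):
        α    β    γ    δ
    A   0   -2   -1    0
    B   1    0    0    1
    C   0    1    2    0
    D  -3    1   -1   -3

Candidate y = [1, 3, 1, 1]; check y·C column-wise:
  col α: 1·0 + 3·1 + 1·0 + 1·-3 = 0
  col β: 1·-2 + 3·0 + 1·1 + 1·1 = 0
  col γ: 1·-1 + 3·0 + 1·2 + 1·-1 = 0
  col δ: 1·0 + 3·1 + 1·0 + 1·-3 = 0

y = (A:1, B:3, C:1, D:1)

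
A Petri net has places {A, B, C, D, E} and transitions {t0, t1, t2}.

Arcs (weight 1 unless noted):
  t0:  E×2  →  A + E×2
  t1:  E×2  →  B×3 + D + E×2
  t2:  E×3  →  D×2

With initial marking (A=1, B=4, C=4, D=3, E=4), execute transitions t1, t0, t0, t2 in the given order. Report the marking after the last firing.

step 1: fire t1:  (A=1, B=4, C=4, D=3, E=4) → (A=1, B=7, C=4, D=4, E=4)
step 2: fire t0:  (A=1, B=7, C=4, D=4, E=4) → (A=2, B=7, C=4, D=4, E=4)
step 3: fire t0:  (A=2, B=7, C=4, D=4, E=4) → (A=3, B=7, C=4, D=4, E=4)
step 4: fire t2:  (A=3, B=7, C=4, D=4, E=4) → (A=3, B=7, C=4, D=6, E=1)

(A=3, B=7, C=4, D=6, E=1)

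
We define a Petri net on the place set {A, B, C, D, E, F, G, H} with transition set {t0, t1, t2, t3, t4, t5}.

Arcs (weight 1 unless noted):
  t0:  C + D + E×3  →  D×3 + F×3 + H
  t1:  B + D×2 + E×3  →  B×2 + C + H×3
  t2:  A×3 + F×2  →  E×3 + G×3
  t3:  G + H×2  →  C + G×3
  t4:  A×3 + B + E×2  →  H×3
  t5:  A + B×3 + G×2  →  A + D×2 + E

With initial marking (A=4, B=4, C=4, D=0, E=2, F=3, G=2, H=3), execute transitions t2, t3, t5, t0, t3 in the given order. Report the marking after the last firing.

step 1: fire t2:  (A=4, B=4, C=4, D=0, E=2, F=3, G=2, H=3) → (A=1, B=4, C=4, D=0, E=5, F=1, G=5, H=3)
step 2: fire t3:  (A=1, B=4, C=4, D=0, E=5, F=1, G=5, H=3) → (A=1, B=4, C=5, D=0, E=5, F=1, G=7, H=1)
step 3: fire t5:  (A=1, B=4, C=5, D=0, E=5, F=1, G=7, H=1) → (A=1, B=1, C=5, D=2, E=6, F=1, G=5, H=1)
step 4: fire t0:  (A=1, B=1, C=5, D=2, E=6, F=1, G=5, H=1) → (A=1, B=1, C=4, D=4, E=3, F=4, G=5, H=2)
step 5: fire t3:  (A=1, B=1, C=4, D=4, E=3, F=4, G=5, H=2) → (A=1, B=1, C=5, D=4, E=3, F=4, G=7, H=0)

(A=1, B=1, C=5, D=4, E=3, F=4, G=7, H=0)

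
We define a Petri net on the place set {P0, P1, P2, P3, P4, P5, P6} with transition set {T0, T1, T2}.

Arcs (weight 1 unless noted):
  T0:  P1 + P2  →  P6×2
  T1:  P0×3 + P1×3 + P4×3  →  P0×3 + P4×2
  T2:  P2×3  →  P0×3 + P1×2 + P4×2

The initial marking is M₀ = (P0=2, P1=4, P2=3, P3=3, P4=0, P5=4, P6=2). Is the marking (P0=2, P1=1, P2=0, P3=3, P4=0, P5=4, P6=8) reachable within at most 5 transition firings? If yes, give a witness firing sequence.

step 1: fire T0:  (P0=2, P1=4, P2=3, P3=3, P4=0, P5=4, P6=2) → (P0=2, P1=3, P2=2, P3=3, P4=0, P5=4, P6=4)
step 2: fire T0:  (P0=2, P1=3, P2=2, P3=3, P4=0, P5=4, P6=4) → (P0=2, P1=2, P2=1, P3=3, P4=0, P5=4, P6=6)
step 3: fire T0:  (P0=2, P1=2, P2=1, P3=3, P4=0, P5=4, P6=6) → (P0=2, P1=1, P2=0, P3=3, P4=0, P5=4, P6=8)

YES — reachable via ⟨T0, T0, T0⟩ (3 firings)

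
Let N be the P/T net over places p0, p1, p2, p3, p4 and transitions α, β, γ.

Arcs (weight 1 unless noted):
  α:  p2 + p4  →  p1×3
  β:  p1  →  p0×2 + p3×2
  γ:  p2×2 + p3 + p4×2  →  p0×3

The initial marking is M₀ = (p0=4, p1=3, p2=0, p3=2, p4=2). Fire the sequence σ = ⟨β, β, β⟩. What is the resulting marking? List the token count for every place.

step 1: fire β:  (p0=4, p1=3, p2=0, p3=2, p4=2) → (p0=6, p1=2, p2=0, p3=4, p4=2)
step 2: fire β:  (p0=6, p1=2, p2=0, p3=4, p4=2) → (p0=8, p1=1, p2=0, p3=6, p4=2)
step 3: fire β:  (p0=8, p1=1, p2=0, p3=6, p4=2) → (p0=10, p1=0, p2=0, p3=8, p4=2)

(p0=10, p1=0, p2=0, p3=8, p4=2)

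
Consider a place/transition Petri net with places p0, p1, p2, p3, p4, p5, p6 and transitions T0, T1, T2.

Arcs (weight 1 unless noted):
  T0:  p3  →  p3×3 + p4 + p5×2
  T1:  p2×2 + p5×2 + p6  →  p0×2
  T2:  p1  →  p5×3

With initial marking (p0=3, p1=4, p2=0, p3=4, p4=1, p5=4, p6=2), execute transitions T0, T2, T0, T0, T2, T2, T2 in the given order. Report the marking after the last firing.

step 1: fire T0:  (p0=3, p1=4, p2=0, p3=4, p4=1, p5=4, p6=2) → (p0=3, p1=4, p2=0, p3=6, p4=2, p5=6, p6=2)
step 2: fire T2:  (p0=3, p1=4, p2=0, p3=6, p4=2, p5=6, p6=2) → (p0=3, p1=3, p2=0, p3=6, p4=2, p5=9, p6=2)
step 3: fire T0:  (p0=3, p1=3, p2=0, p3=6, p4=2, p5=9, p6=2) → (p0=3, p1=3, p2=0, p3=8, p4=3, p5=11, p6=2)
step 4: fire T0:  (p0=3, p1=3, p2=0, p3=8, p4=3, p5=11, p6=2) → (p0=3, p1=3, p2=0, p3=10, p4=4, p5=13, p6=2)
step 5: fire T2:  (p0=3, p1=3, p2=0, p3=10, p4=4, p5=13, p6=2) → (p0=3, p1=2, p2=0, p3=10, p4=4, p5=16, p6=2)
step 6: fire T2:  (p0=3, p1=2, p2=0, p3=10, p4=4, p5=16, p6=2) → (p0=3, p1=1, p2=0, p3=10, p4=4, p5=19, p6=2)
step 7: fire T2:  (p0=3, p1=1, p2=0, p3=10, p4=4, p5=19, p6=2) → (p0=3, p1=0, p2=0, p3=10, p4=4, p5=22, p6=2)

(p0=3, p1=0, p2=0, p3=10, p4=4, p5=22, p6=2)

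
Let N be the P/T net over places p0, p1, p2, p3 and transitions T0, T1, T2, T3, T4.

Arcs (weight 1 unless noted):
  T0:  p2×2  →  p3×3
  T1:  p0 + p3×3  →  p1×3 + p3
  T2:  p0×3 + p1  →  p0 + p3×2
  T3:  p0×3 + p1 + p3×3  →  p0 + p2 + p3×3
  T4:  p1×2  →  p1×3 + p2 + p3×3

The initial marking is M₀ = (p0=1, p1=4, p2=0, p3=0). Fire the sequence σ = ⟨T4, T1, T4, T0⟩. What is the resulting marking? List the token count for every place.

(p0=0, p1=9, p2=0, p3=7)

step 1: fire T4:  (p0=1, p1=4, p2=0, p3=0) → (p0=1, p1=5, p2=1, p3=3)
step 2: fire T1:  (p0=1, p1=5, p2=1, p3=3) → (p0=0, p1=8, p2=1, p3=1)
step 3: fire T4:  (p0=0, p1=8, p2=1, p3=1) → (p0=0, p1=9, p2=2, p3=4)
step 4: fire T0:  (p0=0, p1=9, p2=2, p3=4) → (p0=0, p1=9, p2=0, p3=7)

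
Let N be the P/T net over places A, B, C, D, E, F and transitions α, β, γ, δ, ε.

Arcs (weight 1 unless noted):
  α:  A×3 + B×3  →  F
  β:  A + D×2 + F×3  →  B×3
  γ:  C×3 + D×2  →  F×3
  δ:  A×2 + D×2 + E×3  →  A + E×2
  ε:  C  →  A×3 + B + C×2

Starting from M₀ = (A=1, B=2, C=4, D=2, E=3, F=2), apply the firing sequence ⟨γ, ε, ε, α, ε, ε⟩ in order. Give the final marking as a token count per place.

step 1: fire γ:  (A=1, B=2, C=4, D=2, E=3, F=2) → (A=1, B=2, C=1, D=0, E=3, F=5)
step 2: fire ε:  (A=1, B=2, C=1, D=0, E=3, F=5) → (A=4, B=3, C=2, D=0, E=3, F=5)
step 3: fire ε:  (A=4, B=3, C=2, D=0, E=3, F=5) → (A=7, B=4, C=3, D=0, E=3, F=5)
step 4: fire α:  (A=7, B=4, C=3, D=0, E=3, F=5) → (A=4, B=1, C=3, D=0, E=3, F=6)
step 5: fire ε:  (A=4, B=1, C=3, D=0, E=3, F=6) → (A=7, B=2, C=4, D=0, E=3, F=6)
step 6: fire ε:  (A=7, B=2, C=4, D=0, E=3, F=6) → (A=10, B=3, C=5, D=0, E=3, F=6)

(A=10, B=3, C=5, D=0, E=3, F=6)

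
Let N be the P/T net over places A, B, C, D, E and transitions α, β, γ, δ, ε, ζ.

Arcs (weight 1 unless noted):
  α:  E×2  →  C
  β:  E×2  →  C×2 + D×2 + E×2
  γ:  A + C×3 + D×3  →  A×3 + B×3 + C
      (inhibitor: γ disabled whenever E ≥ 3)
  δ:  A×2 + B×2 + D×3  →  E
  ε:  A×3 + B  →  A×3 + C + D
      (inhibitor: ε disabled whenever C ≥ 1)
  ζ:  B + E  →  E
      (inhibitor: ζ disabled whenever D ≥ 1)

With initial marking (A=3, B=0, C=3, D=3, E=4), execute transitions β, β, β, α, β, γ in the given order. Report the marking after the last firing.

(A=5, B=3, C=10, D=8, E=2)

step 1: fire β:  (A=3, B=0, C=3, D=3, E=4) → (A=3, B=0, C=5, D=5, E=4)
step 2: fire β:  (A=3, B=0, C=5, D=5, E=4) → (A=3, B=0, C=7, D=7, E=4)
step 3: fire β:  (A=3, B=0, C=7, D=7, E=4) → (A=3, B=0, C=9, D=9, E=4)
step 4: fire α:  (A=3, B=0, C=9, D=9, E=4) → (A=3, B=0, C=10, D=9, E=2)
step 5: fire β:  (A=3, B=0, C=10, D=9, E=2) → (A=3, B=0, C=12, D=11, E=2)
step 6: fire γ:  (A=3, B=0, C=12, D=11, E=2) → (A=5, B=3, C=10, D=8, E=2)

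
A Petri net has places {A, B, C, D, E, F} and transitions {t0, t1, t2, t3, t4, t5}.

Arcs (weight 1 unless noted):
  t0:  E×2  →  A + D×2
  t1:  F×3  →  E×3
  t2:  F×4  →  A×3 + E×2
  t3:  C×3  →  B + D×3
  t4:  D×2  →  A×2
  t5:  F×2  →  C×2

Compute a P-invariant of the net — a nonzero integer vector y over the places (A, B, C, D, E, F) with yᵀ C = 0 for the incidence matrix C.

y = (A:2, B:3, C:3, D:2, E:3, F:3)

Incidence matrix C (rows=places, cols=transitions):
       t0   t1   t2   t3   t4   t5
    A   1    0    3    0    2    0
    B   0    0    0    1    0    0
    C   0    0    0   -3    0    2
    D   2    0    0    3   -2    0
    E  -2    3    2    0    0    0
    F   0   -3   -4    0    0   -2

Candidate y = [2, 3, 3, 2, 3, 3]; check y·C column-wise:
  col t0: 2·1 + 3·0 + 3·0 + 2·2 + 3·-2 + 3·0 = 0
  col t1: 2·0 + 3·0 + 3·0 + 2·0 + 3·3 + 3·-3 = 0
  col t2: 2·3 + 3·0 + 3·0 + 2·0 + 3·2 + 3·-4 = 0
  col t3: 2·0 + 3·1 + 3·-3 + 2·3 + 3·0 + 3·0 = 0
  col t4: 2·2 + 3·0 + 3·0 + 2·-2 + 3·0 + 3·0 = 0
  col t5: 2·0 + 3·0 + 3·2 + 2·0 + 3·0 + 3·-2 = 0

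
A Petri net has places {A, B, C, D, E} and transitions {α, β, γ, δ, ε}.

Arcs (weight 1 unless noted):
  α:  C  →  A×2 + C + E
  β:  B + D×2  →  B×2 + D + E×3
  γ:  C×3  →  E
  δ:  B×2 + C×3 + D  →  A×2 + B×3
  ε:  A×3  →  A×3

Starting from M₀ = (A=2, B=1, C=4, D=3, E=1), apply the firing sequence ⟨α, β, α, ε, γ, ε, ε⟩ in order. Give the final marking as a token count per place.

step 1: fire α:  (A=2, B=1, C=4, D=3, E=1) → (A=4, B=1, C=4, D=3, E=2)
step 2: fire β:  (A=4, B=1, C=4, D=3, E=2) → (A=4, B=2, C=4, D=2, E=5)
step 3: fire α:  (A=4, B=2, C=4, D=2, E=5) → (A=6, B=2, C=4, D=2, E=6)
step 4: fire ε:  (A=6, B=2, C=4, D=2, E=6) → (A=6, B=2, C=4, D=2, E=6)
step 5: fire γ:  (A=6, B=2, C=4, D=2, E=6) → (A=6, B=2, C=1, D=2, E=7)
step 6: fire ε:  (A=6, B=2, C=1, D=2, E=7) → (A=6, B=2, C=1, D=2, E=7)
step 7: fire ε:  (A=6, B=2, C=1, D=2, E=7) → (A=6, B=2, C=1, D=2, E=7)

(A=6, B=2, C=1, D=2, E=7)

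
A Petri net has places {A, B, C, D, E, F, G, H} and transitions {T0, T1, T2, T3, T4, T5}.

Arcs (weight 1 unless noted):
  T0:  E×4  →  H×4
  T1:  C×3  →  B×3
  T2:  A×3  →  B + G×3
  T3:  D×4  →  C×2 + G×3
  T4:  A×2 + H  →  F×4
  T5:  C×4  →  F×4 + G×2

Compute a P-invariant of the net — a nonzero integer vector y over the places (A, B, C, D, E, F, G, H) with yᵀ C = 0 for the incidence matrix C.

Incidence matrix C (rows=places, cols=transitions):
       T0   T1   T2   T3   T4   T5
    A   0    0   -3    0   -2    0
    B   0    3    1    0    0    0
    C   0   -3    0    2    0   -4
    D   0    0    0   -4    0    0
    E  -4    0    0    0    0    0
    F   0    0    0    0    4    4
    G   0    0    3    3    0    2
    H   4    0    0    0   -1    0

Candidate y = [28, 24, 24, 27, 0, 14, 20, 0]; check y·C column-wise:
  col T0: 28·0 + 24·0 + 24·0 + 27·0 + 0·-4 + 14·0 + 20·0 + 0·4 = 0
  col T1: 28·0 + 24·3 + 24·-3 + 27·0 + 14·0 + 20·0 = 0
  col T2: 28·-3 + 24·1 + 24·0 + 27·0 + 14·0 + 20·3 = 0
  col T3: 28·0 + 24·0 + 24·2 + 27·-4 + 14·0 + 20·3 = 0
  col T4: 28·-2 + 24·0 + 24·0 + 27·0 + 14·4 + 20·0 + 0·-1 = 0
  col T5: 28·0 + 24·0 + 24·-4 + 27·0 + 14·4 + 20·2 = 0

y = (A:28, B:24, C:24, D:27, E:0, F:14, G:20, H:0)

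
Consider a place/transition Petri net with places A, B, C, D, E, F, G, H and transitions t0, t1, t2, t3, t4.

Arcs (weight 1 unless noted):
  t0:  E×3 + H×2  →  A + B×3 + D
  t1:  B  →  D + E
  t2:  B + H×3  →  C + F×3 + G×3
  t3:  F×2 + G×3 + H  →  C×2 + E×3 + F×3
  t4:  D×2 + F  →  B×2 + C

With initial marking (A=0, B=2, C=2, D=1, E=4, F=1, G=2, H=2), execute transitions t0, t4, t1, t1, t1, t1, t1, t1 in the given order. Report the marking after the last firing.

(A=1, B=1, C=3, D=6, E=7, F=0, G=2, H=0)

step 1: fire t0:  (A=0, B=2, C=2, D=1, E=4, F=1, G=2, H=2) → (A=1, B=5, C=2, D=2, E=1, F=1, G=2, H=0)
step 2: fire t4:  (A=1, B=5, C=2, D=2, E=1, F=1, G=2, H=0) → (A=1, B=7, C=3, D=0, E=1, F=0, G=2, H=0)
step 3: fire t1:  (A=1, B=7, C=3, D=0, E=1, F=0, G=2, H=0) → (A=1, B=6, C=3, D=1, E=2, F=0, G=2, H=0)
step 4: fire t1:  (A=1, B=6, C=3, D=1, E=2, F=0, G=2, H=0) → (A=1, B=5, C=3, D=2, E=3, F=0, G=2, H=0)
step 5: fire t1:  (A=1, B=5, C=3, D=2, E=3, F=0, G=2, H=0) → (A=1, B=4, C=3, D=3, E=4, F=0, G=2, H=0)
step 6: fire t1:  (A=1, B=4, C=3, D=3, E=4, F=0, G=2, H=0) → (A=1, B=3, C=3, D=4, E=5, F=0, G=2, H=0)
step 7: fire t1:  (A=1, B=3, C=3, D=4, E=5, F=0, G=2, H=0) → (A=1, B=2, C=3, D=5, E=6, F=0, G=2, H=0)
step 8: fire t1:  (A=1, B=2, C=3, D=5, E=6, F=0, G=2, H=0) → (A=1, B=1, C=3, D=6, E=7, F=0, G=2, H=0)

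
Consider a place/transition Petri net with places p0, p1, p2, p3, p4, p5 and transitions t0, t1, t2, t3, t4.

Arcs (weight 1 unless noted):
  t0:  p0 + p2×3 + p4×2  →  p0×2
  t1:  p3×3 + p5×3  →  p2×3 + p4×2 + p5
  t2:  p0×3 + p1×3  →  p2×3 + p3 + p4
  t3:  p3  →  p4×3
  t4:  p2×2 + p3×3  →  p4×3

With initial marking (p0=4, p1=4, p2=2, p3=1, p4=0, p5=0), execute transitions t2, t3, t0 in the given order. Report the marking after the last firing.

(p0=2, p1=1, p2=2, p3=1, p4=2, p5=0)

step 1: fire t2:  (p0=4, p1=4, p2=2, p3=1, p4=0, p5=0) → (p0=1, p1=1, p2=5, p3=2, p4=1, p5=0)
step 2: fire t3:  (p0=1, p1=1, p2=5, p3=2, p4=1, p5=0) → (p0=1, p1=1, p2=5, p3=1, p4=4, p5=0)
step 3: fire t0:  (p0=1, p1=1, p2=5, p3=1, p4=4, p5=0) → (p0=2, p1=1, p2=2, p3=1, p4=2, p5=0)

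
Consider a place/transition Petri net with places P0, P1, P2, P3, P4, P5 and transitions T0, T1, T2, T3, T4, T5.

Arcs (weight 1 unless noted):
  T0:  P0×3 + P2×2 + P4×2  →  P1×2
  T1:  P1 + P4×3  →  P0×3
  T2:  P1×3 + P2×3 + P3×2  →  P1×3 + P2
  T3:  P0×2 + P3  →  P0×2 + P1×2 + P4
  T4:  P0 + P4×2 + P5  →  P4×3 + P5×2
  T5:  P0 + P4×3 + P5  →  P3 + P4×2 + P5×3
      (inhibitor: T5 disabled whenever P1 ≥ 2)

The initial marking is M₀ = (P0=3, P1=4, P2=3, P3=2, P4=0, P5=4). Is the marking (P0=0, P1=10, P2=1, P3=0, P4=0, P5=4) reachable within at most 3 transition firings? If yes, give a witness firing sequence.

YES — reachable via ⟨T3, T3, T0⟩ (3 firings)

step 1: fire T3:  (P0=3, P1=4, P2=3, P3=2, P4=0, P5=4) → (P0=3, P1=6, P2=3, P3=1, P4=1, P5=4)
step 2: fire T3:  (P0=3, P1=6, P2=3, P3=1, P4=1, P5=4) → (P0=3, P1=8, P2=3, P3=0, P4=2, P5=4)
step 3: fire T0:  (P0=3, P1=8, P2=3, P3=0, P4=2, P5=4) → (P0=0, P1=10, P2=1, P3=0, P4=0, P5=4)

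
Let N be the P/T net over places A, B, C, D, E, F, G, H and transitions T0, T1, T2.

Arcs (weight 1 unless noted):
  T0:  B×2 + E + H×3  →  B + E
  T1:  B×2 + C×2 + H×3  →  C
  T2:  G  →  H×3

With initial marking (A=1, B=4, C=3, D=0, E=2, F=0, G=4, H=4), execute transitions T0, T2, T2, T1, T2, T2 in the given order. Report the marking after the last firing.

(A=1, B=1, C=2, D=0, E=2, F=0, G=0, H=10)

step 1: fire T0:  (A=1, B=4, C=3, D=0, E=2, F=0, G=4, H=4) → (A=1, B=3, C=3, D=0, E=2, F=0, G=4, H=1)
step 2: fire T2:  (A=1, B=3, C=3, D=0, E=2, F=0, G=4, H=1) → (A=1, B=3, C=3, D=0, E=2, F=0, G=3, H=4)
step 3: fire T2:  (A=1, B=3, C=3, D=0, E=2, F=0, G=3, H=4) → (A=1, B=3, C=3, D=0, E=2, F=0, G=2, H=7)
step 4: fire T1:  (A=1, B=3, C=3, D=0, E=2, F=0, G=2, H=7) → (A=1, B=1, C=2, D=0, E=2, F=0, G=2, H=4)
step 5: fire T2:  (A=1, B=1, C=2, D=0, E=2, F=0, G=2, H=4) → (A=1, B=1, C=2, D=0, E=2, F=0, G=1, H=7)
step 6: fire T2:  (A=1, B=1, C=2, D=0, E=2, F=0, G=1, H=7) → (A=1, B=1, C=2, D=0, E=2, F=0, G=0, H=10)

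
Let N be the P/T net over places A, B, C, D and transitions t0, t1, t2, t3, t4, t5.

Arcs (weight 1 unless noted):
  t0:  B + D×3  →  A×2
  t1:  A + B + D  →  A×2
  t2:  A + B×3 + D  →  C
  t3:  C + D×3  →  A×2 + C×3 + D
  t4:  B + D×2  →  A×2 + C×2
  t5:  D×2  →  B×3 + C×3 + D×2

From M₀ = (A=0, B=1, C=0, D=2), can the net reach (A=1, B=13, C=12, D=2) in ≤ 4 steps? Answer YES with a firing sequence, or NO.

depth 0: 1 marking
depth 1: 3 markings reached so far
depth 2: 5 markings reached so far
depth 3: 7 markings reached so far
depth 4: 9 markings reached so far
target is not among the 9 markings reachable within 4 steps

NO — not reachable within 4 firings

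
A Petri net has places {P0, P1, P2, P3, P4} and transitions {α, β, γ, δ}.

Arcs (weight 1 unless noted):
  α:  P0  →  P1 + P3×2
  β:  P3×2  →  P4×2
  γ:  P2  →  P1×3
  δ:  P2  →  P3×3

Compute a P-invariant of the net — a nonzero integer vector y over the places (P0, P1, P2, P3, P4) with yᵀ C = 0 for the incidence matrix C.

y = (P0:3, P1:1, P2:3, P3:1, P4:1)

Incidence matrix C (rows=places, cols=transitions):
        α    β    γ    δ
   P0  -1    0    0    0
   P1   1    0    3    0
   P2   0    0   -1   -1
   P3   2   -2    0    3
   P4   0    2    0    0

Candidate y = [3, 1, 3, 1, 1]; check y·C column-wise:
  col α: 3·-1 + 1·1 + 3·0 + 1·2 + 1·0 = 0
  col β: 3·0 + 1·0 + 3·0 + 1·-2 + 1·2 = 0
  col γ: 3·0 + 1·3 + 3·-1 + 1·0 + 1·0 = 0
  col δ: 3·0 + 1·0 + 3·-1 + 1·3 + 1·0 = 0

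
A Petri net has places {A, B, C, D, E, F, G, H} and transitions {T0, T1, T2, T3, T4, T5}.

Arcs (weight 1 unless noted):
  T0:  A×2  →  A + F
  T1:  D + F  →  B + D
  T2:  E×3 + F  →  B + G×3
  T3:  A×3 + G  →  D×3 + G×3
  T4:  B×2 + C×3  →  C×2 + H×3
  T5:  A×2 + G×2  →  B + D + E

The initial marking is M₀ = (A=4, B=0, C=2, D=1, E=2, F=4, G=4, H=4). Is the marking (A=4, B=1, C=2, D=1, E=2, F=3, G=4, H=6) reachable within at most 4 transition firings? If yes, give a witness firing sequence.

depth 0: 1 marking
depth 1: 5 markings reached so far
depth 2: 14 markings reached so far
depth 3: 27 markings reached so far
depth 4: 41 markings reached so far
target is not among the 41 markings reachable within 4 steps

NO — not reachable within 4 firings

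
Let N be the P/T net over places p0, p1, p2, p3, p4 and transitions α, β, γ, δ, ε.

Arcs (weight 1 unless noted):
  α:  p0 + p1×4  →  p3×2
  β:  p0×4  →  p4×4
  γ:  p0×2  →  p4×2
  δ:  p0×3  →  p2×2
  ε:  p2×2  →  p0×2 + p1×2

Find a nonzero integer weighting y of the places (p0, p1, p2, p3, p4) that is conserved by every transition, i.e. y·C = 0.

Incidence matrix C (rows=places, cols=transitions):
        α    β    γ    δ    ε
   p0  -1   -4   -2   -3    2
   p1  -4    0    0    0    2
   p2   0    0    0    2   -2
   p3   2    0    0    0    0
   p4   0    4    2    0    0

Candidate y = [2, 1, 3, 3, 2]; check y·C column-wise:
  col α: 2·-1 + 1·-4 + 3·0 + 3·2 + 2·0 = 0
  col β: 2·-4 + 1·0 + 3·0 + 3·0 + 2·4 = 0
  col γ: 2·-2 + 1·0 + 3·0 + 3·0 + 2·2 = 0
  col δ: 2·-3 + 1·0 + 3·2 + 3·0 + 2·0 = 0
  col ε: 2·2 + 1·2 + 3·-2 + 3·0 + 2·0 = 0

y = (p0:2, p1:1, p2:3, p3:3, p4:2)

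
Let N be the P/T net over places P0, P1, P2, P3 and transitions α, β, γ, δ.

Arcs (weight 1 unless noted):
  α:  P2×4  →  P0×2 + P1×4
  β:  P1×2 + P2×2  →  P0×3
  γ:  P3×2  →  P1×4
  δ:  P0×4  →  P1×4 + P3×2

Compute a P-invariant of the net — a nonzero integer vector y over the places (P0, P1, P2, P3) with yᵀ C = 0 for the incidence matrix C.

Incidence matrix C (rows=places, cols=transitions):
        α    β    γ    δ
   P0   2    3    0   -4
   P1   4   -2    4    4
   P2  -4   -2    0    0
   P3   0    0   -2    2

Candidate y = [2, 1, 2, 2]; check y·C column-wise:
  col α: 2·2 + 1·4 + 2·-4 + 2·0 = 0
  col β: 2·3 + 1·-2 + 2·-2 + 2·0 = 0
  col γ: 2·0 + 1·4 + 2·0 + 2·-2 = 0
  col δ: 2·-4 + 1·4 + 2·0 + 2·2 = 0

y = (P0:2, P1:1, P2:2, P3:2)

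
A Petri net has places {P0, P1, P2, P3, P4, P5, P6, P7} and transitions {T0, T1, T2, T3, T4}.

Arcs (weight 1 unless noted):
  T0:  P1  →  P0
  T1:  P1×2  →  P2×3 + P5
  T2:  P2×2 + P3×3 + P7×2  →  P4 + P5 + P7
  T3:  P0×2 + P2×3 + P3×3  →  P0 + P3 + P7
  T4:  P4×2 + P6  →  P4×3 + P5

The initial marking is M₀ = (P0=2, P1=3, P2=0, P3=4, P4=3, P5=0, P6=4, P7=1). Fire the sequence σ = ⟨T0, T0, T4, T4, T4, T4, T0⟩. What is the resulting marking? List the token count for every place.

step 1: fire T0:  (P0=2, P1=3, P2=0, P3=4, P4=3, P5=0, P6=4, P7=1) → (P0=3, P1=2, P2=0, P3=4, P4=3, P5=0, P6=4, P7=1)
step 2: fire T0:  (P0=3, P1=2, P2=0, P3=4, P4=3, P5=0, P6=4, P7=1) → (P0=4, P1=1, P2=0, P3=4, P4=3, P5=0, P6=4, P7=1)
step 3: fire T4:  (P0=4, P1=1, P2=0, P3=4, P4=3, P5=0, P6=4, P7=1) → (P0=4, P1=1, P2=0, P3=4, P4=4, P5=1, P6=3, P7=1)
step 4: fire T4:  (P0=4, P1=1, P2=0, P3=4, P4=4, P5=1, P6=3, P7=1) → (P0=4, P1=1, P2=0, P3=4, P4=5, P5=2, P6=2, P7=1)
step 5: fire T4:  (P0=4, P1=1, P2=0, P3=4, P4=5, P5=2, P6=2, P7=1) → (P0=4, P1=1, P2=0, P3=4, P4=6, P5=3, P6=1, P7=1)
step 6: fire T4:  (P0=4, P1=1, P2=0, P3=4, P4=6, P5=3, P6=1, P7=1) → (P0=4, P1=1, P2=0, P3=4, P4=7, P5=4, P6=0, P7=1)
step 7: fire T0:  (P0=4, P1=1, P2=0, P3=4, P4=7, P5=4, P6=0, P7=1) → (P0=5, P1=0, P2=0, P3=4, P4=7, P5=4, P6=0, P7=1)

(P0=5, P1=0, P2=0, P3=4, P4=7, P5=4, P6=0, P7=1)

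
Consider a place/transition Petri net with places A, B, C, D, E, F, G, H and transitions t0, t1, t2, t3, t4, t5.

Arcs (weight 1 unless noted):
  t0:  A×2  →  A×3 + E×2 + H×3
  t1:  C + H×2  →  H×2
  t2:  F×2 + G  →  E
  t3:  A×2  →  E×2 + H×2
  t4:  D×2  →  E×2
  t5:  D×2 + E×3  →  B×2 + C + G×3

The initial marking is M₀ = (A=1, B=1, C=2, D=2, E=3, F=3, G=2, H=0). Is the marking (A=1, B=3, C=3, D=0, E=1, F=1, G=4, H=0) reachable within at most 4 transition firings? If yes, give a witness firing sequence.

YES — reachable via ⟨t2, t5⟩ (2 firings)

step 1: fire t2:  (A=1, B=1, C=2, D=2, E=3, F=3, G=2, H=0) → (A=1, B=1, C=2, D=2, E=4, F=1, G=1, H=0)
step 2: fire t5:  (A=1, B=1, C=2, D=2, E=4, F=1, G=1, H=0) → (A=1, B=3, C=3, D=0, E=1, F=1, G=4, H=0)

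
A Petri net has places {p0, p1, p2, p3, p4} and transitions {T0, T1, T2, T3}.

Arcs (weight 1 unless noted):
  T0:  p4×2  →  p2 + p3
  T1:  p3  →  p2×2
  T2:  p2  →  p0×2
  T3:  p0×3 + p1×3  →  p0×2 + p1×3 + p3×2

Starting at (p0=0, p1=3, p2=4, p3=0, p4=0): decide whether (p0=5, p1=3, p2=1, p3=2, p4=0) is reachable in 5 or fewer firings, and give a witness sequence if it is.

YES — reachable via ⟨T2, T2, T2, T3⟩ (4 firings)

step 1: fire T2:  (p0=0, p1=3, p2=4, p3=0, p4=0) → (p0=2, p1=3, p2=3, p3=0, p4=0)
step 2: fire T2:  (p0=2, p1=3, p2=3, p3=0, p4=0) → (p0=4, p1=3, p2=2, p3=0, p4=0)
step 3: fire T2:  (p0=4, p1=3, p2=2, p3=0, p4=0) → (p0=6, p1=3, p2=1, p3=0, p4=0)
step 4: fire T3:  (p0=6, p1=3, p2=1, p3=0, p4=0) → (p0=5, p1=3, p2=1, p3=2, p4=0)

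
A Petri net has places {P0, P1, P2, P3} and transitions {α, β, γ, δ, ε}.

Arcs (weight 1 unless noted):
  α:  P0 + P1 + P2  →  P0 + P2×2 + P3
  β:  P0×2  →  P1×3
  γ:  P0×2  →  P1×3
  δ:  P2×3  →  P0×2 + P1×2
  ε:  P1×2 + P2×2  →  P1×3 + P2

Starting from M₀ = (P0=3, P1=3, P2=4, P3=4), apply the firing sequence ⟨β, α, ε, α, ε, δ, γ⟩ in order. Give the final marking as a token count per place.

(P0=1, P1=11, P2=1, P3=6)

step 1: fire β:  (P0=3, P1=3, P2=4, P3=4) → (P0=1, P1=6, P2=4, P3=4)
step 2: fire α:  (P0=1, P1=6, P2=4, P3=4) → (P0=1, P1=5, P2=5, P3=5)
step 3: fire ε:  (P0=1, P1=5, P2=5, P3=5) → (P0=1, P1=6, P2=4, P3=5)
step 4: fire α:  (P0=1, P1=6, P2=4, P3=5) → (P0=1, P1=5, P2=5, P3=6)
step 5: fire ε:  (P0=1, P1=5, P2=5, P3=6) → (P0=1, P1=6, P2=4, P3=6)
step 6: fire δ:  (P0=1, P1=6, P2=4, P3=6) → (P0=3, P1=8, P2=1, P3=6)
step 7: fire γ:  (P0=3, P1=8, P2=1, P3=6) → (P0=1, P1=11, P2=1, P3=6)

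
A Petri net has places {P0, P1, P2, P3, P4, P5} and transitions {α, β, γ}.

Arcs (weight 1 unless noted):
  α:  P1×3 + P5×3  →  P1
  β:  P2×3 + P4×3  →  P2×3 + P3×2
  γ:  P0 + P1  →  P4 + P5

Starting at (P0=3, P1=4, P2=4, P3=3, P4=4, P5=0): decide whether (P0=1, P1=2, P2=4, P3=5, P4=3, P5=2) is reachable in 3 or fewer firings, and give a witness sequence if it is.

YES — reachable via ⟨β, γ, γ⟩ (3 firings)

step 1: fire β:  (P0=3, P1=4, P2=4, P3=3, P4=4, P5=0) → (P0=3, P1=4, P2=4, P3=5, P4=1, P5=0)
step 2: fire γ:  (P0=3, P1=4, P2=4, P3=5, P4=1, P5=0) → (P0=2, P1=3, P2=4, P3=5, P4=2, P5=1)
step 3: fire γ:  (P0=2, P1=3, P2=4, P3=5, P4=2, P5=1) → (P0=1, P1=2, P2=4, P3=5, P4=3, P5=2)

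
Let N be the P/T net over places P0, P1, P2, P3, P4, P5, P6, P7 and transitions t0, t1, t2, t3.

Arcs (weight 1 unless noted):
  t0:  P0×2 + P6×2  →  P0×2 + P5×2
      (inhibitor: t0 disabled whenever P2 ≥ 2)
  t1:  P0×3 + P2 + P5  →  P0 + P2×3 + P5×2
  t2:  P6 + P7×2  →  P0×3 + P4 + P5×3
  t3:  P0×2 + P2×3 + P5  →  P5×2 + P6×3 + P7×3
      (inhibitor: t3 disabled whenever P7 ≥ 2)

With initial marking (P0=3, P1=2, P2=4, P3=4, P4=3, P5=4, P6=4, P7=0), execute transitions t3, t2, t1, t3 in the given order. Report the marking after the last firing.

step 1: fire t3:  (P0=3, P1=2, P2=4, P3=4, P4=3, P5=4, P6=4, P7=0) → (P0=1, P1=2, P2=1, P3=4, P4=3, P5=5, P6=7, P7=3)
step 2: fire t2:  (P0=1, P1=2, P2=1, P3=4, P4=3, P5=5, P6=7, P7=3) → (P0=4, P1=2, P2=1, P3=4, P4=4, P5=8, P6=6, P7=1)
step 3: fire t1:  (P0=4, P1=2, P2=1, P3=4, P4=4, P5=8, P6=6, P7=1) → (P0=2, P1=2, P2=3, P3=4, P4=4, P5=9, P6=6, P7=1)
step 4: fire t3:  (P0=2, P1=2, P2=3, P3=4, P4=4, P5=9, P6=6, P7=1) → (P0=0, P1=2, P2=0, P3=4, P4=4, P5=10, P6=9, P7=4)

(P0=0, P1=2, P2=0, P3=4, P4=4, P5=10, P6=9, P7=4)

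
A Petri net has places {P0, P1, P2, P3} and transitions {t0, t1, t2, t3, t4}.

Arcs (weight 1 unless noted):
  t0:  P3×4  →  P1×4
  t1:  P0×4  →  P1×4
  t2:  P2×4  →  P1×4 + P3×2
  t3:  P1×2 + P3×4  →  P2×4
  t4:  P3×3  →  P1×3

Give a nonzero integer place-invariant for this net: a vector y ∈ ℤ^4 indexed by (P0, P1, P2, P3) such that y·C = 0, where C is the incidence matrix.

Incidence matrix C (rows=places, cols=transitions):
       t0   t1   t2   t3   t4
   P0   0   -4    0    0    0
   P1   4    4    4   -2    3
   P2   0    0   -4    4    0
   P3  -4    0    2   -4   -3

Candidate y = [2, 2, 3, 2]; check y·C column-wise:
  col t0: 2·0 + 2·4 + 3·0 + 2·-4 = 0
  col t1: 2·-4 + 2·4 + 3·0 + 2·0 = 0
  col t2: 2·0 + 2·4 + 3·-4 + 2·2 = 0
  col t3: 2·0 + 2·-2 + 3·4 + 2·-4 = 0
  col t4: 2·0 + 2·3 + 3·0 + 2·-3 = 0

y = (P0:2, P1:2, P2:3, P3:2)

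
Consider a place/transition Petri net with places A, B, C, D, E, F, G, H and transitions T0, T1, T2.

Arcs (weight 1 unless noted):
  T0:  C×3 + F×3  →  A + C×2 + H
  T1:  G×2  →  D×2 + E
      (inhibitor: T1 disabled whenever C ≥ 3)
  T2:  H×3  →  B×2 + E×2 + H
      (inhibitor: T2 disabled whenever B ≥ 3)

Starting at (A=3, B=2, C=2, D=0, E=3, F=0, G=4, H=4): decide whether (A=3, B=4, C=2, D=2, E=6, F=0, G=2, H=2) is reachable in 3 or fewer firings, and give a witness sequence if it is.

YES — reachable via ⟨T1, T2⟩ (2 firings)

step 1: fire T1:  (A=3, B=2, C=2, D=0, E=3, F=0, G=4, H=4) → (A=3, B=2, C=2, D=2, E=4, F=0, G=2, H=4)
step 2: fire T2:  (A=3, B=2, C=2, D=2, E=4, F=0, G=2, H=4) → (A=3, B=4, C=2, D=2, E=6, F=0, G=2, H=2)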